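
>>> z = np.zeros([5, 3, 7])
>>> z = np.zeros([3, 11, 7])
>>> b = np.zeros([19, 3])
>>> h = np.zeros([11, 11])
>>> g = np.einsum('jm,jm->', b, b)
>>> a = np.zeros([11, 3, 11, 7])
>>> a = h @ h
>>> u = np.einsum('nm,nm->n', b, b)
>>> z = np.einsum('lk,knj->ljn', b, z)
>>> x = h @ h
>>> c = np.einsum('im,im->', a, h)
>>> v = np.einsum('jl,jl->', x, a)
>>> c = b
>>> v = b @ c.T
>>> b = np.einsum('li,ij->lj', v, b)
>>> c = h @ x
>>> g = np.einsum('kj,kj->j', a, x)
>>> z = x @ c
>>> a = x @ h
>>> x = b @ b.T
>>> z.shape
(11, 11)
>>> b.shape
(19, 3)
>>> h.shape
(11, 11)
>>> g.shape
(11,)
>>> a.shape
(11, 11)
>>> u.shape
(19,)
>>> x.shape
(19, 19)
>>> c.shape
(11, 11)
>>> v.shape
(19, 19)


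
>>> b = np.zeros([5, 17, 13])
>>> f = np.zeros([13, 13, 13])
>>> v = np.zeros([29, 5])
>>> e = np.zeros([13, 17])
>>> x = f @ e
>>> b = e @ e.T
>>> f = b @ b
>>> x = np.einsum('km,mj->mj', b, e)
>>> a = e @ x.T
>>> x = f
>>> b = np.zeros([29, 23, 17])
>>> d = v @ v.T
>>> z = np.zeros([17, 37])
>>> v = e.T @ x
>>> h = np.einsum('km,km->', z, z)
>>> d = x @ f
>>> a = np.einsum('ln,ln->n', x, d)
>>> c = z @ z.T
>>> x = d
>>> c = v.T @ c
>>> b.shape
(29, 23, 17)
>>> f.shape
(13, 13)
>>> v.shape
(17, 13)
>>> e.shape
(13, 17)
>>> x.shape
(13, 13)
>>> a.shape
(13,)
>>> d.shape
(13, 13)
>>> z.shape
(17, 37)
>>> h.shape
()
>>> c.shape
(13, 17)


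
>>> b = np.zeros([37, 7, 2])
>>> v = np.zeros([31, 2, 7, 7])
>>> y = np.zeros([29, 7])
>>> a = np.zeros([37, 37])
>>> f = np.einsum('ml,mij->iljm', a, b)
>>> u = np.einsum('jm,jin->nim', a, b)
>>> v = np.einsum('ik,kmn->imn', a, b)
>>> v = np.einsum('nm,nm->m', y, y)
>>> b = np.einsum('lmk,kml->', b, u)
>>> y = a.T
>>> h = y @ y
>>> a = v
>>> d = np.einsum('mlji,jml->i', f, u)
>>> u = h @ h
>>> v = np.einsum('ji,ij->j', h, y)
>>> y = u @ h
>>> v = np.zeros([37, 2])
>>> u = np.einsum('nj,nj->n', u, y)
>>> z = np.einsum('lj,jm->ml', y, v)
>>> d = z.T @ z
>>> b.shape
()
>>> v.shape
(37, 2)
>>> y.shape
(37, 37)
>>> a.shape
(7,)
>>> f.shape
(7, 37, 2, 37)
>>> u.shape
(37,)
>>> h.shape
(37, 37)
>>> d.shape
(37, 37)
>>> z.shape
(2, 37)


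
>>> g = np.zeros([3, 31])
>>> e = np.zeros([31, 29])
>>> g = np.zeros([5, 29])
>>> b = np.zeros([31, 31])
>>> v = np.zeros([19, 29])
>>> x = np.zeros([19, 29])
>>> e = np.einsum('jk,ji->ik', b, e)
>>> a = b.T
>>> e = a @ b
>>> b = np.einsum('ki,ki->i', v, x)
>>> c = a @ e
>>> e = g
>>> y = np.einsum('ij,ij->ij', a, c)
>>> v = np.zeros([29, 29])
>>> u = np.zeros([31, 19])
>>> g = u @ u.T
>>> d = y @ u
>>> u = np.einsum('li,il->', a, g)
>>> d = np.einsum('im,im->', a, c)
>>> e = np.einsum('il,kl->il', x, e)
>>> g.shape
(31, 31)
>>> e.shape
(19, 29)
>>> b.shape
(29,)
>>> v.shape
(29, 29)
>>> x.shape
(19, 29)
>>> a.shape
(31, 31)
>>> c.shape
(31, 31)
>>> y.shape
(31, 31)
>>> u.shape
()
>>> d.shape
()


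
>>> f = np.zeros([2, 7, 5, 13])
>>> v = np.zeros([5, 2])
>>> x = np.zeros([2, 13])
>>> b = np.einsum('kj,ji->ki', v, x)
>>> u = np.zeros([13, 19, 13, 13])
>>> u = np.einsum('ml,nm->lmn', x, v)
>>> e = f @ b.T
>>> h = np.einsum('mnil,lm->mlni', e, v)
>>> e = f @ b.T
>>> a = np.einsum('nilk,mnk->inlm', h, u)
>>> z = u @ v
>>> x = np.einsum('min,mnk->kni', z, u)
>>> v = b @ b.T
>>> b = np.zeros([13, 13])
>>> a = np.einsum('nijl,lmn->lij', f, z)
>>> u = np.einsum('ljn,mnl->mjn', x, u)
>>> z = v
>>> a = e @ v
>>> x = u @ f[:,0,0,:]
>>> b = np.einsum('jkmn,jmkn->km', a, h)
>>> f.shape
(2, 7, 5, 13)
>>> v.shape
(5, 5)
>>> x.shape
(13, 2, 13)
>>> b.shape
(7, 5)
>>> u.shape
(13, 2, 2)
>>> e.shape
(2, 7, 5, 5)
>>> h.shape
(2, 5, 7, 5)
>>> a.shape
(2, 7, 5, 5)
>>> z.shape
(5, 5)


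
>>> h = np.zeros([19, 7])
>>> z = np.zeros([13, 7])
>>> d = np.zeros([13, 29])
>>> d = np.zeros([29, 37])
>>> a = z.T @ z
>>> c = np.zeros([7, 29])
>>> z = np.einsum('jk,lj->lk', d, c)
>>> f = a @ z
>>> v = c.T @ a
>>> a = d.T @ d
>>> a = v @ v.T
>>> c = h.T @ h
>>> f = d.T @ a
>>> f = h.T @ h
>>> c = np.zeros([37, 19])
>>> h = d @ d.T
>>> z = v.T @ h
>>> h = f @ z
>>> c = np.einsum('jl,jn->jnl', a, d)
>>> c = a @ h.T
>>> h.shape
(7, 29)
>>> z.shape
(7, 29)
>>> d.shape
(29, 37)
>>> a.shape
(29, 29)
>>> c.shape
(29, 7)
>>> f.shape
(7, 7)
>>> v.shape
(29, 7)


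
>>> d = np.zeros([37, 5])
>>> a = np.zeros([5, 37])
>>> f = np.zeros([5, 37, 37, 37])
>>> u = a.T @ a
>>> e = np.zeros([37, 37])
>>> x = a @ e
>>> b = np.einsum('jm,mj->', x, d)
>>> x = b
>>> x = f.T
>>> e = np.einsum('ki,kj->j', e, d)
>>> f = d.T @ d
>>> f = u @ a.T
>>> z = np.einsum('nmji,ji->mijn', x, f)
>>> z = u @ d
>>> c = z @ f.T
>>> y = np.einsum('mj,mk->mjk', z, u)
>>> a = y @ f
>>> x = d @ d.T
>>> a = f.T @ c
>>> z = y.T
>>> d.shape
(37, 5)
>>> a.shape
(5, 37)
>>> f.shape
(37, 5)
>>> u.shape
(37, 37)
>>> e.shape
(5,)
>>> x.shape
(37, 37)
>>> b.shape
()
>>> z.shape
(37, 5, 37)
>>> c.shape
(37, 37)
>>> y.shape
(37, 5, 37)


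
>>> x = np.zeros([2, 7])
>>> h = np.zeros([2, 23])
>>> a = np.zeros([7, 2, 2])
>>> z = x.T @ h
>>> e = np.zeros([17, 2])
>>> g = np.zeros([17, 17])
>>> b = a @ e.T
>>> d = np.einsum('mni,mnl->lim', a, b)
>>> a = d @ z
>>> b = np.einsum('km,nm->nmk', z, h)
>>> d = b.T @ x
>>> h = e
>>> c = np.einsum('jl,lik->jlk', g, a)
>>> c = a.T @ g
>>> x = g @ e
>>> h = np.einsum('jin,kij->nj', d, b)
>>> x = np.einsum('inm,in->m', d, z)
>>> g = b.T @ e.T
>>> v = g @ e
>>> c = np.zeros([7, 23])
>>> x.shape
(7,)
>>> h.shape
(7, 7)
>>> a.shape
(17, 2, 23)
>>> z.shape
(7, 23)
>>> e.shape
(17, 2)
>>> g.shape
(7, 23, 17)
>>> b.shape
(2, 23, 7)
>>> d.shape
(7, 23, 7)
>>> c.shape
(7, 23)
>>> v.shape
(7, 23, 2)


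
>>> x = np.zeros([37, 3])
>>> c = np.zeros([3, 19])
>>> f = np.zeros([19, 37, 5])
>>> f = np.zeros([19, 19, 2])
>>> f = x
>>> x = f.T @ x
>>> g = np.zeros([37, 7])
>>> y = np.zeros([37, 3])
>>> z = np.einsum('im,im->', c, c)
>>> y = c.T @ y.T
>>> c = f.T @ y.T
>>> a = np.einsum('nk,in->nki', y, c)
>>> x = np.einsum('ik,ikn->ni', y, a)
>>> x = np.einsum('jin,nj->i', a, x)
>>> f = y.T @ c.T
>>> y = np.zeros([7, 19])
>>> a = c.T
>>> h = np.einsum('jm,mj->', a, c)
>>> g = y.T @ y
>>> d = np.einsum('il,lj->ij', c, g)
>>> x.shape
(37,)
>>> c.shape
(3, 19)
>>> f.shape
(37, 3)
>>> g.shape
(19, 19)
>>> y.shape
(7, 19)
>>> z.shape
()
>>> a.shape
(19, 3)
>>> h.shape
()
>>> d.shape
(3, 19)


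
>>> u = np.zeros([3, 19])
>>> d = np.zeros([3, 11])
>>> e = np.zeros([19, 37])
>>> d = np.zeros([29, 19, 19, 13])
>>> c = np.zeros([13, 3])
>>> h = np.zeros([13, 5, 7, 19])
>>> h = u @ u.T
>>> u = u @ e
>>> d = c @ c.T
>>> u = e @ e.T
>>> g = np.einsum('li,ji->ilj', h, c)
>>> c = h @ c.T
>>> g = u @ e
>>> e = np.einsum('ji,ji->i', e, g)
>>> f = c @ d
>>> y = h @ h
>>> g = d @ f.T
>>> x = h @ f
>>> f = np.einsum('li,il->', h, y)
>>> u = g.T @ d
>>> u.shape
(3, 13)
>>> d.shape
(13, 13)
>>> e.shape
(37,)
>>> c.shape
(3, 13)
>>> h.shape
(3, 3)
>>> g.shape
(13, 3)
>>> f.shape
()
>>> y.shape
(3, 3)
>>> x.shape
(3, 13)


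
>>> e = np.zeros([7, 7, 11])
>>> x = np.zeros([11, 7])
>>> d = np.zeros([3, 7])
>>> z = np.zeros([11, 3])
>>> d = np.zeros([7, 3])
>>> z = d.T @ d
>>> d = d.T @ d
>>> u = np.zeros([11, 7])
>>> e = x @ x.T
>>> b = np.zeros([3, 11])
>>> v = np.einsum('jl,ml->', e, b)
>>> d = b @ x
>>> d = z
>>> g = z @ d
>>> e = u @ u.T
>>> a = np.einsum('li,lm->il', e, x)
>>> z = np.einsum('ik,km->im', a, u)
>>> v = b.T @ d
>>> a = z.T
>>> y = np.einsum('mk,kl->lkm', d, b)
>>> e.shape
(11, 11)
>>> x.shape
(11, 7)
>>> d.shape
(3, 3)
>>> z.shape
(11, 7)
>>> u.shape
(11, 7)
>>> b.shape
(3, 11)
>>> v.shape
(11, 3)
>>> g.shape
(3, 3)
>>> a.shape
(7, 11)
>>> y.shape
(11, 3, 3)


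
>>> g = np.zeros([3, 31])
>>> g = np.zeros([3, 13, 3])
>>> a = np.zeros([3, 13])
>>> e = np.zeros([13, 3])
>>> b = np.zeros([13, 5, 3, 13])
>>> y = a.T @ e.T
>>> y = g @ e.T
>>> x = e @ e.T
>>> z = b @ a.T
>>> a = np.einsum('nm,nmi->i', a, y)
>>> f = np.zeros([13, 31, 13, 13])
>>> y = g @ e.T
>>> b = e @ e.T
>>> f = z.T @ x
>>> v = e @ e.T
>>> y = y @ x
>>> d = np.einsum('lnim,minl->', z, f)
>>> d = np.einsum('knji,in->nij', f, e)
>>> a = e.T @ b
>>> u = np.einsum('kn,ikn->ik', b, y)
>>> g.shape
(3, 13, 3)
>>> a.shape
(3, 13)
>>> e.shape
(13, 3)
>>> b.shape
(13, 13)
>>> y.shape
(3, 13, 13)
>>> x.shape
(13, 13)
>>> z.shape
(13, 5, 3, 3)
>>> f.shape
(3, 3, 5, 13)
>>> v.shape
(13, 13)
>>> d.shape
(3, 13, 5)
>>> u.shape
(3, 13)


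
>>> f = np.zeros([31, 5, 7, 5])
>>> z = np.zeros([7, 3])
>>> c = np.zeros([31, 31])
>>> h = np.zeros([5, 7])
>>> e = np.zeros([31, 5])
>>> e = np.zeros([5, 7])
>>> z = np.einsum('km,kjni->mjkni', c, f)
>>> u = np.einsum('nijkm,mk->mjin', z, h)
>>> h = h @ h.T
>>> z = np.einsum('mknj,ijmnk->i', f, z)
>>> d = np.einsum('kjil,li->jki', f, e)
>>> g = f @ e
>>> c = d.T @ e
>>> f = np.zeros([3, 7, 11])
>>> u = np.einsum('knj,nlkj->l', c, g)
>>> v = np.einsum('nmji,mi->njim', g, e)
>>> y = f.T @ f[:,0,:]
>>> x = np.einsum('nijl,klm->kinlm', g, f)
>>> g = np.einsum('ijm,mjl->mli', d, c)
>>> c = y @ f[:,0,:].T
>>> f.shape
(3, 7, 11)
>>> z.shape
(31,)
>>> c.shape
(11, 7, 3)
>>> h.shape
(5, 5)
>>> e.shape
(5, 7)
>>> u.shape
(5,)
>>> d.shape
(5, 31, 7)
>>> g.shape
(7, 7, 5)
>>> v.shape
(31, 7, 7, 5)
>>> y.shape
(11, 7, 11)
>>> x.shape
(3, 5, 31, 7, 11)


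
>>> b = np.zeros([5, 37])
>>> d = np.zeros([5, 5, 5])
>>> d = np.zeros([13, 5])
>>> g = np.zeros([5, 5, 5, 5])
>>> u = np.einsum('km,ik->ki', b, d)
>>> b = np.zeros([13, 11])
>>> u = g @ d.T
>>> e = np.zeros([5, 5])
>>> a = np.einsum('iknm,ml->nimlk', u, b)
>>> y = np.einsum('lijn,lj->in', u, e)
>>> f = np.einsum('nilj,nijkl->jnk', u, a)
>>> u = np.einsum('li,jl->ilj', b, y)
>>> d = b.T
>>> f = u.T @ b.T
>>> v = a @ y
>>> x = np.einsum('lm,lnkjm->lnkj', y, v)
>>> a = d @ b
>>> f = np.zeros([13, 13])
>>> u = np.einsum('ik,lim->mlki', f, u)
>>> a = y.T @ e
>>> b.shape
(13, 11)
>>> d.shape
(11, 13)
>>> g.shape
(5, 5, 5, 5)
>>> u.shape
(5, 11, 13, 13)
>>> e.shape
(5, 5)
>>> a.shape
(13, 5)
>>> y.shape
(5, 13)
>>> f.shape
(13, 13)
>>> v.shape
(5, 5, 13, 11, 13)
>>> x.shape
(5, 5, 13, 11)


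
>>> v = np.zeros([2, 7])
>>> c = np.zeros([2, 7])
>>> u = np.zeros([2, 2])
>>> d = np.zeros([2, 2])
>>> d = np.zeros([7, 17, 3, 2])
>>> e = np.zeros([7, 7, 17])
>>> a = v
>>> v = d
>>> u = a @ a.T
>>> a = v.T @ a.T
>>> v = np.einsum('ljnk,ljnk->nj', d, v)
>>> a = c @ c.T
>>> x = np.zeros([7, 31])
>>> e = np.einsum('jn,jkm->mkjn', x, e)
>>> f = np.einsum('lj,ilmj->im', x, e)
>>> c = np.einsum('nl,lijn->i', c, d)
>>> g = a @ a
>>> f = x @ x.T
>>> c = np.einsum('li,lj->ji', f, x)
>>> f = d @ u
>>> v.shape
(3, 17)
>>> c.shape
(31, 7)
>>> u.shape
(2, 2)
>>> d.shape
(7, 17, 3, 2)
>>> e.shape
(17, 7, 7, 31)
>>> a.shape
(2, 2)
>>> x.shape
(7, 31)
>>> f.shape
(7, 17, 3, 2)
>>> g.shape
(2, 2)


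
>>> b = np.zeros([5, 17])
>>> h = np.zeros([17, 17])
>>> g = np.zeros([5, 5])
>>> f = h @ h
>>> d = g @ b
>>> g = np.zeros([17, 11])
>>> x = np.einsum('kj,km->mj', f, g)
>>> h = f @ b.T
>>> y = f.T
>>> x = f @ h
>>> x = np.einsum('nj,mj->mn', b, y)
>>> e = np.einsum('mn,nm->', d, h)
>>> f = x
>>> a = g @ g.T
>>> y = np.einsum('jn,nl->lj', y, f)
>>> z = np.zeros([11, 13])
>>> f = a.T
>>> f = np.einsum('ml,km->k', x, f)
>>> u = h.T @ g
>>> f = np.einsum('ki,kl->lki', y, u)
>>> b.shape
(5, 17)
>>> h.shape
(17, 5)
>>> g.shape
(17, 11)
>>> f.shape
(11, 5, 17)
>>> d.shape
(5, 17)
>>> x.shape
(17, 5)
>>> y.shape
(5, 17)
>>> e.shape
()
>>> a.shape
(17, 17)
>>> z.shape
(11, 13)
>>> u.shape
(5, 11)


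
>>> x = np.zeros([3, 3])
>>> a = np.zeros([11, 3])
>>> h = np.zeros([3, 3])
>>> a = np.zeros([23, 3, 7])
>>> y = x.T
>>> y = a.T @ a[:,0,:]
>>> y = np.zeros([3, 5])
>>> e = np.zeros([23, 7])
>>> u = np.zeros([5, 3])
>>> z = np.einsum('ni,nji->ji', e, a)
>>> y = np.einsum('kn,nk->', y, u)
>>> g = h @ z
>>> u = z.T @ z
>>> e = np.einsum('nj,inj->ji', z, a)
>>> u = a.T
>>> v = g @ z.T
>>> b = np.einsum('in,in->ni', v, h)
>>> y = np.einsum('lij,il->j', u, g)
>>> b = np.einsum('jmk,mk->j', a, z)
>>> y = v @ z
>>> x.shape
(3, 3)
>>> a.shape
(23, 3, 7)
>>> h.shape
(3, 3)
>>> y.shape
(3, 7)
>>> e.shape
(7, 23)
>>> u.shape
(7, 3, 23)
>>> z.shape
(3, 7)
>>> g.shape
(3, 7)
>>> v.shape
(3, 3)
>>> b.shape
(23,)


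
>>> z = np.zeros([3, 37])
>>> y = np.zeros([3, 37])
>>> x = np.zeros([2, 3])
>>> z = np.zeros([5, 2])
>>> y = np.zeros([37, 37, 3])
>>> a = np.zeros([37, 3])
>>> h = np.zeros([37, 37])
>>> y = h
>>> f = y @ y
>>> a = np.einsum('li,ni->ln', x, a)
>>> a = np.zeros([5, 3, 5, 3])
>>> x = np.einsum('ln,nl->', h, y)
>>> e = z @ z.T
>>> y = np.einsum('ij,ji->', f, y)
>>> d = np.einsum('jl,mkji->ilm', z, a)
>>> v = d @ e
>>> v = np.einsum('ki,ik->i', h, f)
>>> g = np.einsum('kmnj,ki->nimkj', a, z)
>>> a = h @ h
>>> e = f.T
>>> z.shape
(5, 2)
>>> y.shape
()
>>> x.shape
()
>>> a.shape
(37, 37)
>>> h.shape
(37, 37)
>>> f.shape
(37, 37)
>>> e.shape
(37, 37)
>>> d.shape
(3, 2, 5)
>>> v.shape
(37,)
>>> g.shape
(5, 2, 3, 5, 3)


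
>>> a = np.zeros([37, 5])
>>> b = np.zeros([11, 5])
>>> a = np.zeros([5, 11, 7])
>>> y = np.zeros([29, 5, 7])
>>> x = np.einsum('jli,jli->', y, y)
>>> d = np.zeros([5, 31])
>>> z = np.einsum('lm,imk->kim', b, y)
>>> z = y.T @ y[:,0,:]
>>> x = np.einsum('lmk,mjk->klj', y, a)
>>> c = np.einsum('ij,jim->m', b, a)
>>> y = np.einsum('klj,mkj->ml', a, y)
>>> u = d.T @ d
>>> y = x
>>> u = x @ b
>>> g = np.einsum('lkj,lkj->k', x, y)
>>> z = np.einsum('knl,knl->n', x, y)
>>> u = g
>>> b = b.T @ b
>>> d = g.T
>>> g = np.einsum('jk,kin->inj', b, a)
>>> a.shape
(5, 11, 7)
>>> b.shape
(5, 5)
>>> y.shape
(7, 29, 11)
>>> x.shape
(7, 29, 11)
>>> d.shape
(29,)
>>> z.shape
(29,)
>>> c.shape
(7,)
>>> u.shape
(29,)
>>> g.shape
(11, 7, 5)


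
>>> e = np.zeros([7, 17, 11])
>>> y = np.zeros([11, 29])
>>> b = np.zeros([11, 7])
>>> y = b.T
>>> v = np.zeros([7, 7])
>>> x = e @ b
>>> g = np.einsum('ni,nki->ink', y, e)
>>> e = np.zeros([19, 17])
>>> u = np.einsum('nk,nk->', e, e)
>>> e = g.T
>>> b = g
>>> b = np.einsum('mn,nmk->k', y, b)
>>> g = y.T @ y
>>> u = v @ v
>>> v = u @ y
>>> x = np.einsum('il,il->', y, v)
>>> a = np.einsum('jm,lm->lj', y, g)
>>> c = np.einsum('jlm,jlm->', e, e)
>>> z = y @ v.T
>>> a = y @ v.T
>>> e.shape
(17, 7, 11)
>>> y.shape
(7, 11)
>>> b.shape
(17,)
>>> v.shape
(7, 11)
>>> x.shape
()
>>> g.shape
(11, 11)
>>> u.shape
(7, 7)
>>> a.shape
(7, 7)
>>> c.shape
()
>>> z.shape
(7, 7)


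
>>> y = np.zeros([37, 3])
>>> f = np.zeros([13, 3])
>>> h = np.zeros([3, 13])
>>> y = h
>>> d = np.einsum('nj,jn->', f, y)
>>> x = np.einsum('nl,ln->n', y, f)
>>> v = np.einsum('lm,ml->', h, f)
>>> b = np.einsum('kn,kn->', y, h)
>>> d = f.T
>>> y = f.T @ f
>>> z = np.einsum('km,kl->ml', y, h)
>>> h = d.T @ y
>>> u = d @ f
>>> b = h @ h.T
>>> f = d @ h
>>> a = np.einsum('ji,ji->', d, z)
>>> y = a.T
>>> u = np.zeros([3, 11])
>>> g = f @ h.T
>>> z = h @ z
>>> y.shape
()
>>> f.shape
(3, 3)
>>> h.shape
(13, 3)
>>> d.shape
(3, 13)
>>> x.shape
(3,)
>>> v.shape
()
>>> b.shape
(13, 13)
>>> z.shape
(13, 13)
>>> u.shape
(3, 11)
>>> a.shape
()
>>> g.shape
(3, 13)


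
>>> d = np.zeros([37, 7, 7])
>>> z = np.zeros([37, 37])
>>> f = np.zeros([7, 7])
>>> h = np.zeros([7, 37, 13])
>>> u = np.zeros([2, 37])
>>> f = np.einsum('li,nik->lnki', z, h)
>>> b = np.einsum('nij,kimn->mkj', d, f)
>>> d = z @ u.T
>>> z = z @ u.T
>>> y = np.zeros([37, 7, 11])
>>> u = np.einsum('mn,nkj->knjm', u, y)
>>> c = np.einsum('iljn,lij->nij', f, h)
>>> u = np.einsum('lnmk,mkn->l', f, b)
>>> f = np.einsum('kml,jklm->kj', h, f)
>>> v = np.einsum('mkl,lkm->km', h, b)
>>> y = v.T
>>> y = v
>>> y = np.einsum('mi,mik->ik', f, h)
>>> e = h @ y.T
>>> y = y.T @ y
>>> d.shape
(37, 2)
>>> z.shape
(37, 2)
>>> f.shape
(7, 37)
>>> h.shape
(7, 37, 13)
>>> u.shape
(37,)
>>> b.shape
(13, 37, 7)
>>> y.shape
(13, 13)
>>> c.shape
(37, 37, 13)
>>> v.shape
(37, 7)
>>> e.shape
(7, 37, 37)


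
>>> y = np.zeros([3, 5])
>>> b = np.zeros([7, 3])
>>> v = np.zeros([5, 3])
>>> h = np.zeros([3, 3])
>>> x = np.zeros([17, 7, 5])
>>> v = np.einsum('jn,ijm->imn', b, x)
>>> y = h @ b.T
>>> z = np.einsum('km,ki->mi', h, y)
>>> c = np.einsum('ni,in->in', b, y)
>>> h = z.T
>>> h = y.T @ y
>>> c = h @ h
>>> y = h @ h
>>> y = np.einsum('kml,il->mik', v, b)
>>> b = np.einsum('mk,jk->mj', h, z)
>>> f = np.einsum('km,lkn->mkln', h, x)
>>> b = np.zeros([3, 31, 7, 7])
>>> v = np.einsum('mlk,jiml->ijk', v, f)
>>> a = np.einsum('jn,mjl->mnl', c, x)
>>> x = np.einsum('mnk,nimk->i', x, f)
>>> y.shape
(5, 7, 17)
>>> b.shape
(3, 31, 7, 7)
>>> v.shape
(7, 7, 3)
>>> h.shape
(7, 7)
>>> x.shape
(7,)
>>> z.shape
(3, 7)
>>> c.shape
(7, 7)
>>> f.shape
(7, 7, 17, 5)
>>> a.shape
(17, 7, 5)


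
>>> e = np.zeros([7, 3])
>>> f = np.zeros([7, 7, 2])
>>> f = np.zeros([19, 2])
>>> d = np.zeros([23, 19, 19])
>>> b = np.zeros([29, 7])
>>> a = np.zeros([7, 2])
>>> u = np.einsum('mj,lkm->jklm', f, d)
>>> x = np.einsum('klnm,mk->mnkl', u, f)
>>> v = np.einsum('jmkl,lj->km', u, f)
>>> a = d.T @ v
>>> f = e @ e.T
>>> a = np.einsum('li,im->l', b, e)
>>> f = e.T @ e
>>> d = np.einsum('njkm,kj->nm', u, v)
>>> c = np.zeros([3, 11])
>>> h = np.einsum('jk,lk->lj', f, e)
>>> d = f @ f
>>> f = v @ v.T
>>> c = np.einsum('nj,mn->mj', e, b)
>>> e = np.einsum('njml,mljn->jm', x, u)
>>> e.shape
(23, 2)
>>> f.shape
(23, 23)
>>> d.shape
(3, 3)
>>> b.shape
(29, 7)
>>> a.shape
(29,)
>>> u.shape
(2, 19, 23, 19)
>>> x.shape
(19, 23, 2, 19)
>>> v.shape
(23, 19)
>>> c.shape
(29, 3)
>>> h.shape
(7, 3)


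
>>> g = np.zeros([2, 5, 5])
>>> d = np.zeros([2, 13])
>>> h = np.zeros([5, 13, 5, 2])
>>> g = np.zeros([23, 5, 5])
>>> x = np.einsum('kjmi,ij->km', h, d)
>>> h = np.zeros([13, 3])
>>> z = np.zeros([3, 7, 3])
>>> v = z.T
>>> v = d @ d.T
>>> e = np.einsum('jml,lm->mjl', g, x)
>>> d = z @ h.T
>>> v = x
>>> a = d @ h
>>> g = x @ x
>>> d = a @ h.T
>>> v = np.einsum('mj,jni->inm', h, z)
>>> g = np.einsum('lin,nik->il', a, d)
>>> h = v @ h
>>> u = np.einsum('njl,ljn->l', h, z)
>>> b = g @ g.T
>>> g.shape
(7, 3)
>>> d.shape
(3, 7, 13)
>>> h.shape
(3, 7, 3)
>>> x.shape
(5, 5)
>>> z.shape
(3, 7, 3)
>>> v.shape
(3, 7, 13)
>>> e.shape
(5, 23, 5)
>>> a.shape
(3, 7, 3)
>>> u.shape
(3,)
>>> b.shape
(7, 7)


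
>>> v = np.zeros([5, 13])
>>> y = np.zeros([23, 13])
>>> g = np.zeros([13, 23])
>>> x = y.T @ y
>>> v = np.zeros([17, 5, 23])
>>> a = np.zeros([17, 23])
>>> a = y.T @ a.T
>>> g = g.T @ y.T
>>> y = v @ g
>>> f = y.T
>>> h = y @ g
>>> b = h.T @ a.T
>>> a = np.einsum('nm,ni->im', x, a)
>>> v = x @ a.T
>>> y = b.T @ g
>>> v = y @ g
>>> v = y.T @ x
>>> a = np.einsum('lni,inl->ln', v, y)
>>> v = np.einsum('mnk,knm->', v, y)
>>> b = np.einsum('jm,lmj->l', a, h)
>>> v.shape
()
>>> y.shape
(13, 5, 23)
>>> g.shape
(23, 23)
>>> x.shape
(13, 13)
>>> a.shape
(23, 5)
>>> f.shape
(23, 5, 17)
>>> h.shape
(17, 5, 23)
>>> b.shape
(17,)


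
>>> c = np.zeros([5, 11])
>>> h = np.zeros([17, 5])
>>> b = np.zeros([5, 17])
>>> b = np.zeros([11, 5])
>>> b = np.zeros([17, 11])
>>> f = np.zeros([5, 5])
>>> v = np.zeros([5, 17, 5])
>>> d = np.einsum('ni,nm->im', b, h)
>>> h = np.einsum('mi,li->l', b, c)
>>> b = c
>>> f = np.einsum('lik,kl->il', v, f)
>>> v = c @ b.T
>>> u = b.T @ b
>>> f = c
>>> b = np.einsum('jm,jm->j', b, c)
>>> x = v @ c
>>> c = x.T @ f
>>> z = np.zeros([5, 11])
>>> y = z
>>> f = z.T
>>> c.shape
(11, 11)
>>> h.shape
(5,)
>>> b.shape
(5,)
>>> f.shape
(11, 5)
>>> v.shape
(5, 5)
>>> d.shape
(11, 5)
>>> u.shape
(11, 11)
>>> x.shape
(5, 11)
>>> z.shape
(5, 11)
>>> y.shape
(5, 11)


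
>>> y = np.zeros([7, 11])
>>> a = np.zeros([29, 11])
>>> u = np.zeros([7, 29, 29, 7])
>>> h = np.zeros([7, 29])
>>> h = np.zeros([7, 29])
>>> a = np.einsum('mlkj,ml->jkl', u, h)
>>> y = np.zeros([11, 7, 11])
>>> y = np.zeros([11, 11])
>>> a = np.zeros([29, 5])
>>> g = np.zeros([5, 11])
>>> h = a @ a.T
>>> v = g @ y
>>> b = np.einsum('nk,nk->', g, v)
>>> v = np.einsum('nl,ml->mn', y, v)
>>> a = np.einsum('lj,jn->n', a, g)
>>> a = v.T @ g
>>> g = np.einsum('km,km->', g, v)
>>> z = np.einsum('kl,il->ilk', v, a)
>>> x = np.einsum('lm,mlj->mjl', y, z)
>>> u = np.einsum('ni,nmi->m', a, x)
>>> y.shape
(11, 11)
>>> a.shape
(11, 11)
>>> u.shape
(5,)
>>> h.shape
(29, 29)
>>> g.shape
()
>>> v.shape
(5, 11)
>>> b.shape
()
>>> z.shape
(11, 11, 5)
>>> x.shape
(11, 5, 11)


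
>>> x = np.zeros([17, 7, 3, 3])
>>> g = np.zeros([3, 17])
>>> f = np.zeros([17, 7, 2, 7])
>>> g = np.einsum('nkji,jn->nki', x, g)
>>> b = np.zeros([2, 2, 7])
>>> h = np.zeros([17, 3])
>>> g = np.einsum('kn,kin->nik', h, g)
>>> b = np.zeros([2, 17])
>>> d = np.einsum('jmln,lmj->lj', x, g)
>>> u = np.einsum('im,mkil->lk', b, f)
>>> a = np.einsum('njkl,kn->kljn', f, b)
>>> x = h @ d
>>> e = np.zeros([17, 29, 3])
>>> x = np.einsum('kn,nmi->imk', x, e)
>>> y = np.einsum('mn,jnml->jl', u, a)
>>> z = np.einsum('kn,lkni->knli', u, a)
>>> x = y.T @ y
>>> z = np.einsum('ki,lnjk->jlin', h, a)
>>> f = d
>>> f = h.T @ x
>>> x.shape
(17, 17)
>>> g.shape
(3, 7, 17)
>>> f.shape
(3, 17)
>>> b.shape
(2, 17)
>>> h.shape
(17, 3)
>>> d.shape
(3, 17)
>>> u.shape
(7, 7)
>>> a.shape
(2, 7, 7, 17)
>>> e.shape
(17, 29, 3)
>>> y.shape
(2, 17)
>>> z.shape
(7, 2, 3, 7)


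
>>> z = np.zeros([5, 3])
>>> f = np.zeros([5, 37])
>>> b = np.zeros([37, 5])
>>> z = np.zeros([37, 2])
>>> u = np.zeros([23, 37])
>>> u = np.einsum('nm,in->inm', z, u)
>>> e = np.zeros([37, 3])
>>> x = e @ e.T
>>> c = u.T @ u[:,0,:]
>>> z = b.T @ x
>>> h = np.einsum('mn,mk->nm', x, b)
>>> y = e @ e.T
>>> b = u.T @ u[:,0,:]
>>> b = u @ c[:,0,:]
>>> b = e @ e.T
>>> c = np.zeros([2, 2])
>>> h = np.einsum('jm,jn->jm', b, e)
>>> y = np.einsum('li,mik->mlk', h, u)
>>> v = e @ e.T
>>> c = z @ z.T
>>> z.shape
(5, 37)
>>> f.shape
(5, 37)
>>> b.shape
(37, 37)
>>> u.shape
(23, 37, 2)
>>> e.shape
(37, 3)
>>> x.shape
(37, 37)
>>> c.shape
(5, 5)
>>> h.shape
(37, 37)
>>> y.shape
(23, 37, 2)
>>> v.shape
(37, 37)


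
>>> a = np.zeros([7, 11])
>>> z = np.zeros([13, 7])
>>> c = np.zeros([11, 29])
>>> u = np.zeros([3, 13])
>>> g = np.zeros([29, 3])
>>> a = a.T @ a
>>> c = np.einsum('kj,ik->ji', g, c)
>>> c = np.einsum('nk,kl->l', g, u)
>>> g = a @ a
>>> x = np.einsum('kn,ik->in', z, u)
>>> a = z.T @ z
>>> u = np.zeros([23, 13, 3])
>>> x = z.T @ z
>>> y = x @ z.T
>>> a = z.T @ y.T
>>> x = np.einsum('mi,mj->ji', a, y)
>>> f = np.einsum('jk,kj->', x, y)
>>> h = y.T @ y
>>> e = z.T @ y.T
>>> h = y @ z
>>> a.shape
(7, 7)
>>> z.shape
(13, 7)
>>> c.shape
(13,)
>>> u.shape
(23, 13, 3)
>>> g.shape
(11, 11)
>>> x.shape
(13, 7)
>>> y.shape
(7, 13)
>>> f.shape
()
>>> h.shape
(7, 7)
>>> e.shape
(7, 7)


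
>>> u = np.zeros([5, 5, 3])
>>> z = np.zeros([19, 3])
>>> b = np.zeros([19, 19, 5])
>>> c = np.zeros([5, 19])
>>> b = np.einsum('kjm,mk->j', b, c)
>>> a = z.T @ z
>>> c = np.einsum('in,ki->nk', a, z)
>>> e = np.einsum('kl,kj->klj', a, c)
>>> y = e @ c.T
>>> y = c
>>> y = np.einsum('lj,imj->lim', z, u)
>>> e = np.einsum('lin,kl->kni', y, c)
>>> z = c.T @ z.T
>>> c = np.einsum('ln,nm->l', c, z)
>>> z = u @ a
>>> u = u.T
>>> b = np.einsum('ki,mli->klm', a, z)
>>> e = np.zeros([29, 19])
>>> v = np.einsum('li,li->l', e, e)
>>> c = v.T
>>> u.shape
(3, 5, 5)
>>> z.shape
(5, 5, 3)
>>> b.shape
(3, 5, 5)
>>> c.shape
(29,)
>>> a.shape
(3, 3)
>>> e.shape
(29, 19)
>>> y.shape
(19, 5, 5)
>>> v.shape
(29,)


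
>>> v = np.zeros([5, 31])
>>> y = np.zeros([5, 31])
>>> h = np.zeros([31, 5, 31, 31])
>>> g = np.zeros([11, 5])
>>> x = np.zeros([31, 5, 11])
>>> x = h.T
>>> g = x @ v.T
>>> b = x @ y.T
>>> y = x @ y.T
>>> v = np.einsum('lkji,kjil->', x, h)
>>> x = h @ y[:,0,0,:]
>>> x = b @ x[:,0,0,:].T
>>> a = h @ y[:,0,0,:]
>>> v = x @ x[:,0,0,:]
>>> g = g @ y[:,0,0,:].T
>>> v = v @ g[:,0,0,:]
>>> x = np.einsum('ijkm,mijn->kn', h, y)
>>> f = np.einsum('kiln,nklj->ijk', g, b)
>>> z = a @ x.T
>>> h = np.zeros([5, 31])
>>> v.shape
(31, 31, 5, 31)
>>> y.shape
(31, 31, 5, 5)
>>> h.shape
(5, 31)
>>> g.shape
(31, 31, 5, 31)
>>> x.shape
(31, 5)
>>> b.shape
(31, 31, 5, 5)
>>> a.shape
(31, 5, 31, 5)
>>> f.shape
(31, 5, 31)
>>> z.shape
(31, 5, 31, 31)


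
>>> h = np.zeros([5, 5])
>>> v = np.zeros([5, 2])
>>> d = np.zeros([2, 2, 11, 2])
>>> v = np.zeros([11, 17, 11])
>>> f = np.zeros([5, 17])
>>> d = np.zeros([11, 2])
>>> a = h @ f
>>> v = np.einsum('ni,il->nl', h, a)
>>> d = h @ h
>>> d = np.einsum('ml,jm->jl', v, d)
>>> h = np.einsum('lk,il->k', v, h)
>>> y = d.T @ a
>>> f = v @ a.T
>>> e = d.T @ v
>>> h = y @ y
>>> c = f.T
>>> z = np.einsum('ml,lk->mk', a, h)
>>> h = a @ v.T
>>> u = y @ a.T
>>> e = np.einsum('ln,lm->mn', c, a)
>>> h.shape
(5, 5)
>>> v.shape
(5, 17)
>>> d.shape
(5, 17)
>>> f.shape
(5, 5)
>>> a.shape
(5, 17)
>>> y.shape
(17, 17)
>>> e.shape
(17, 5)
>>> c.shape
(5, 5)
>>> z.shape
(5, 17)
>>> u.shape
(17, 5)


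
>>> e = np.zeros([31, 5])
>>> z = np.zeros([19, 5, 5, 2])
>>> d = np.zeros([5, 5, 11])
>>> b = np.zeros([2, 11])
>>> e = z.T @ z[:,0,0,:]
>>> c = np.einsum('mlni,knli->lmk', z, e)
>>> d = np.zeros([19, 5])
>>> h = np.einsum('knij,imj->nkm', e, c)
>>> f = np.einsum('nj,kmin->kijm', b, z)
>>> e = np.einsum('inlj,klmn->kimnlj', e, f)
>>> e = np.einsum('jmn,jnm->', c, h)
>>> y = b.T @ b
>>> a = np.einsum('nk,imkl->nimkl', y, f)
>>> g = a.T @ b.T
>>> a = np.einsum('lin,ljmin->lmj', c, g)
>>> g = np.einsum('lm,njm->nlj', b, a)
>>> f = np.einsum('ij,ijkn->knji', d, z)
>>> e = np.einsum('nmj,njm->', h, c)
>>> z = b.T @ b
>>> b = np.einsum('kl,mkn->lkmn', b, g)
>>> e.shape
()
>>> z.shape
(11, 11)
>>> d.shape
(19, 5)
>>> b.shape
(11, 2, 5, 5)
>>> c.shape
(5, 19, 2)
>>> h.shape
(5, 2, 19)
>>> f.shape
(5, 2, 5, 19)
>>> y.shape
(11, 11)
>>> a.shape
(5, 5, 11)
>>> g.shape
(5, 2, 5)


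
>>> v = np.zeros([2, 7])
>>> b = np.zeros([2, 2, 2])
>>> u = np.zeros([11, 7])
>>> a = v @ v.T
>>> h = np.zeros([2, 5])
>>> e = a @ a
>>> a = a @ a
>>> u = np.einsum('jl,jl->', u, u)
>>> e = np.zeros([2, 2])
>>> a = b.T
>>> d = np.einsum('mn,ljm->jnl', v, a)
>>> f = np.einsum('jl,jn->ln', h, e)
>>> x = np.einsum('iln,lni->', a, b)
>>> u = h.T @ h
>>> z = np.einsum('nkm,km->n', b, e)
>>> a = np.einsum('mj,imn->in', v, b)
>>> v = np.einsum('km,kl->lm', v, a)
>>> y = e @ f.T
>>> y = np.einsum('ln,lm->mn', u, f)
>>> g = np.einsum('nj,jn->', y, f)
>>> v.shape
(2, 7)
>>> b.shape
(2, 2, 2)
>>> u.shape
(5, 5)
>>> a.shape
(2, 2)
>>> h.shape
(2, 5)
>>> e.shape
(2, 2)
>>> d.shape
(2, 7, 2)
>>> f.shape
(5, 2)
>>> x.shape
()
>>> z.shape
(2,)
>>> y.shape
(2, 5)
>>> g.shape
()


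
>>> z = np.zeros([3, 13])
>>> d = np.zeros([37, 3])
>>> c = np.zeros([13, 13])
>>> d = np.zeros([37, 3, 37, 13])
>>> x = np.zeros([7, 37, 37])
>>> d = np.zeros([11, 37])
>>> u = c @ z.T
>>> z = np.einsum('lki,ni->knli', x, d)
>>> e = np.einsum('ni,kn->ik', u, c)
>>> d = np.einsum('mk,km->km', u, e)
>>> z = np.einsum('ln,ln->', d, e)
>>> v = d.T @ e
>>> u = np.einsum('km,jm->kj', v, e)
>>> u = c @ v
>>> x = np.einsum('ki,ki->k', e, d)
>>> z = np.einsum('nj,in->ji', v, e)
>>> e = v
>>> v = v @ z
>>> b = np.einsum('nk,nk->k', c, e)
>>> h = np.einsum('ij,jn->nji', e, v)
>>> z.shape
(13, 3)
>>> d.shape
(3, 13)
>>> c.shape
(13, 13)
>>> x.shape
(3,)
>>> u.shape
(13, 13)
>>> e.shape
(13, 13)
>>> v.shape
(13, 3)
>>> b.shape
(13,)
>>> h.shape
(3, 13, 13)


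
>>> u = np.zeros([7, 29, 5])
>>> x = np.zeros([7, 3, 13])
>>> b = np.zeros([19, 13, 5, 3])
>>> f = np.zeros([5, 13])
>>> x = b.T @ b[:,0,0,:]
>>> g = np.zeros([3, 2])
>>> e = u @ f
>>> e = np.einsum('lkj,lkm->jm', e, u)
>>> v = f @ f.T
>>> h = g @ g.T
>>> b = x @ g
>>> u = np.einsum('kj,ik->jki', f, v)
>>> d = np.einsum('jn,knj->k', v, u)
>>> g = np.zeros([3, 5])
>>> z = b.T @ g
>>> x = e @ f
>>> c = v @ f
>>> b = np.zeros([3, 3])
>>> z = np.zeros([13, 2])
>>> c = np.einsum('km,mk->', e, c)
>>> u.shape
(13, 5, 5)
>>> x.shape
(13, 13)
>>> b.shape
(3, 3)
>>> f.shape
(5, 13)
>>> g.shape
(3, 5)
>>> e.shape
(13, 5)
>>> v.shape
(5, 5)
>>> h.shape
(3, 3)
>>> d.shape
(13,)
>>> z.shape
(13, 2)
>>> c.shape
()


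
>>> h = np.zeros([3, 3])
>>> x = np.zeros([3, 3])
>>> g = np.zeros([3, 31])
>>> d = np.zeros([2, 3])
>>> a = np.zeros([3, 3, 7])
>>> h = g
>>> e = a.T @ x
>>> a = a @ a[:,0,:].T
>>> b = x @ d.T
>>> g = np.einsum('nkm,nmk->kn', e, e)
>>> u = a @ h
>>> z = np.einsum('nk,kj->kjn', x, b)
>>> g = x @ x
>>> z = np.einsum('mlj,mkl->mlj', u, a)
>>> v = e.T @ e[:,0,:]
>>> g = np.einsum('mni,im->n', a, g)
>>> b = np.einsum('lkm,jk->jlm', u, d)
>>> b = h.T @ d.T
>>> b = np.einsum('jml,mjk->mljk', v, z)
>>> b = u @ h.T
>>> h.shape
(3, 31)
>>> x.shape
(3, 3)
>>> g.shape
(3,)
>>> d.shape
(2, 3)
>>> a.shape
(3, 3, 3)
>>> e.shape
(7, 3, 3)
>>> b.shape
(3, 3, 3)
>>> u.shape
(3, 3, 31)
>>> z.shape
(3, 3, 31)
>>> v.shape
(3, 3, 3)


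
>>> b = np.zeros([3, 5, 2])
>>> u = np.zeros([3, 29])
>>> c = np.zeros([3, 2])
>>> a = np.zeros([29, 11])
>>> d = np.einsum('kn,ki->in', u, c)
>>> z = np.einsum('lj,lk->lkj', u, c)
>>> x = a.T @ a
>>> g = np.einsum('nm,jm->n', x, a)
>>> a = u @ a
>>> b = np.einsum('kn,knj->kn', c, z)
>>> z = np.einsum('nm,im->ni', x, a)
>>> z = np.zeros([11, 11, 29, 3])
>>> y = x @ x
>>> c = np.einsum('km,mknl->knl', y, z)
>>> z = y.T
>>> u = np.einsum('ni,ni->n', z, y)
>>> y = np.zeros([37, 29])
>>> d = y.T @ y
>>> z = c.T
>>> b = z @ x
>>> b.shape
(3, 29, 11)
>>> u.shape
(11,)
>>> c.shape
(11, 29, 3)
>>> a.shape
(3, 11)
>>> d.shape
(29, 29)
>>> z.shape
(3, 29, 11)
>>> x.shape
(11, 11)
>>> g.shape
(11,)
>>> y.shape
(37, 29)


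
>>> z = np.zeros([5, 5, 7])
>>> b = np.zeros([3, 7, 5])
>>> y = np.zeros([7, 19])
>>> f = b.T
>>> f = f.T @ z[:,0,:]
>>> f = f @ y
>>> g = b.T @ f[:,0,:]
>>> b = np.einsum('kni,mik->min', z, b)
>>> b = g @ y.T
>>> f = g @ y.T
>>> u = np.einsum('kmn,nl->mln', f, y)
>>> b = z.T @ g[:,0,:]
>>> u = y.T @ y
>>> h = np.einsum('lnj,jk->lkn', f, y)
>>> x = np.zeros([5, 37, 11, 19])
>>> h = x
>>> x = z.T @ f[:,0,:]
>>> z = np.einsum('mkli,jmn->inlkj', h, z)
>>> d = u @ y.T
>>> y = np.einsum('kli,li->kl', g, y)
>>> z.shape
(19, 7, 11, 37, 5)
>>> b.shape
(7, 5, 19)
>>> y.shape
(5, 7)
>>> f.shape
(5, 7, 7)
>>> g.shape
(5, 7, 19)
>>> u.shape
(19, 19)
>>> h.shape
(5, 37, 11, 19)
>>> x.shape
(7, 5, 7)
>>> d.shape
(19, 7)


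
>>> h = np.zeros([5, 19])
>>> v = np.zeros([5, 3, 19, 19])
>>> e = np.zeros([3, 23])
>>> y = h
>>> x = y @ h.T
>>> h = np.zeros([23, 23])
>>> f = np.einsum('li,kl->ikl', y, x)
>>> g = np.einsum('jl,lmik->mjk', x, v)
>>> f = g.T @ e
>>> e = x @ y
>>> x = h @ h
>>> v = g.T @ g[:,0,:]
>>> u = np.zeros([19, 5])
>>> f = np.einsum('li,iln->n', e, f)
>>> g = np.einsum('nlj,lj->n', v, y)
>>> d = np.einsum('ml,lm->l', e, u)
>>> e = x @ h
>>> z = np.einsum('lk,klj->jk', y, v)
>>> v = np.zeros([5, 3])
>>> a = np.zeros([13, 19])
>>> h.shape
(23, 23)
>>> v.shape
(5, 3)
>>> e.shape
(23, 23)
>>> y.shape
(5, 19)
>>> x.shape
(23, 23)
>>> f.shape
(23,)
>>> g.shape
(19,)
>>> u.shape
(19, 5)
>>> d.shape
(19,)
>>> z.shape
(19, 19)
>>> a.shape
(13, 19)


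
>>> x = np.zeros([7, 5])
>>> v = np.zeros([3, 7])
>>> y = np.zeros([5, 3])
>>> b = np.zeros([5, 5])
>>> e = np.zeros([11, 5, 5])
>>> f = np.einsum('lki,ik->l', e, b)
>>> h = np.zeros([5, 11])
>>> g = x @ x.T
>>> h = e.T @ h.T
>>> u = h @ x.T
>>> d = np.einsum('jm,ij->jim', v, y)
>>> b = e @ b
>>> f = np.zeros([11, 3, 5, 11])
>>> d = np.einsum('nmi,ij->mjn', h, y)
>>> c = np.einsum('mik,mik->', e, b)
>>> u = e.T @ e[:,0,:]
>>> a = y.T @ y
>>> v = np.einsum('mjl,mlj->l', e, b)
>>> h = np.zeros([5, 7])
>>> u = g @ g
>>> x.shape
(7, 5)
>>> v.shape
(5,)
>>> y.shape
(5, 3)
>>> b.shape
(11, 5, 5)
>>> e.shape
(11, 5, 5)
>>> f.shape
(11, 3, 5, 11)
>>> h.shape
(5, 7)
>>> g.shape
(7, 7)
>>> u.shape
(7, 7)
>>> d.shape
(5, 3, 5)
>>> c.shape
()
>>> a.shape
(3, 3)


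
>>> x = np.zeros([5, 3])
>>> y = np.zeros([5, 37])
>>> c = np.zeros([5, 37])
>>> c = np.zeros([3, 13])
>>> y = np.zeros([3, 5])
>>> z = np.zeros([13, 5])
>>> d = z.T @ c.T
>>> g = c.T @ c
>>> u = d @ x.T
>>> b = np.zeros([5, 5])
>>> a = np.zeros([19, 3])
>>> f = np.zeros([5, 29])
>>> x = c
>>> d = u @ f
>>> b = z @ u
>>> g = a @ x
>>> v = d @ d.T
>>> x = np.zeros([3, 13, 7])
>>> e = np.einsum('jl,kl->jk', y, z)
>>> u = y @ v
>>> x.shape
(3, 13, 7)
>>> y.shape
(3, 5)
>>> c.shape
(3, 13)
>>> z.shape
(13, 5)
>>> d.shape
(5, 29)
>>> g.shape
(19, 13)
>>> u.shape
(3, 5)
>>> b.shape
(13, 5)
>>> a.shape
(19, 3)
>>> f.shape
(5, 29)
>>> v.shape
(5, 5)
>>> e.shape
(3, 13)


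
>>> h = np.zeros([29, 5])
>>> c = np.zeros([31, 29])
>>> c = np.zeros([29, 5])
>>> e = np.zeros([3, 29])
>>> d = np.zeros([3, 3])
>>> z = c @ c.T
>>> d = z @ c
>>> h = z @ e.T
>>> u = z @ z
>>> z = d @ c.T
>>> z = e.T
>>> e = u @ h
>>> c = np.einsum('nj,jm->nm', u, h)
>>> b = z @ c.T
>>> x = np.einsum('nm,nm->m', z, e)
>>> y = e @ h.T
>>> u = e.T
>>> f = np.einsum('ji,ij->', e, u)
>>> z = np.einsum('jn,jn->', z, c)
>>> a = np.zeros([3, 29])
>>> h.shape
(29, 3)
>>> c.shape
(29, 3)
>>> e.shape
(29, 3)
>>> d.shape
(29, 5)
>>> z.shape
()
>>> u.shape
(3, 29)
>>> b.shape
(29, 29)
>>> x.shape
(3,)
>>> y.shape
(29, 29)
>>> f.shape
()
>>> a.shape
(3, 29)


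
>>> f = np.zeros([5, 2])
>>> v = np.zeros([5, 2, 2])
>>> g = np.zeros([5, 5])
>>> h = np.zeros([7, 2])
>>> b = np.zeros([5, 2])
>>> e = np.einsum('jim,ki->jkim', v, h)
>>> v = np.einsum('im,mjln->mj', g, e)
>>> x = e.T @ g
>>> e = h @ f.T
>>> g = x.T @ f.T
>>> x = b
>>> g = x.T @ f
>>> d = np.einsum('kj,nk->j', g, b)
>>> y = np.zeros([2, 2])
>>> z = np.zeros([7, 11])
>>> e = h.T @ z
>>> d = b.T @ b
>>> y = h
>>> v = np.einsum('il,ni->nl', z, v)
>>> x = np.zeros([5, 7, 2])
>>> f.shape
(5, 2)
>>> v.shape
(5, 11)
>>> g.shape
(2, 2)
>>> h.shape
(7, 2)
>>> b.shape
(5, 2)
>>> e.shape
(2, 11)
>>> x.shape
(5, 7, 2)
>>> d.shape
(2, 2)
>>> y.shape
(7, 2)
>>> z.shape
(7, 11)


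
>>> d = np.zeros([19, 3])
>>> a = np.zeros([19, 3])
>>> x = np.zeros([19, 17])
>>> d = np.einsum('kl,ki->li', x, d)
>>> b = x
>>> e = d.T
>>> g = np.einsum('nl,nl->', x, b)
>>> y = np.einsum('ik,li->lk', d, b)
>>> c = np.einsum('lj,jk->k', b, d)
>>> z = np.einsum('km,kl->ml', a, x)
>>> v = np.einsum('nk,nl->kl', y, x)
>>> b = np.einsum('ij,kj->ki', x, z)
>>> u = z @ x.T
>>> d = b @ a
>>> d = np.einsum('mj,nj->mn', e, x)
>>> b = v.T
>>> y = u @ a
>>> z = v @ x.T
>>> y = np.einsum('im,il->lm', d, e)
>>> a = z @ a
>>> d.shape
(3, 19)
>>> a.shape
(3, 3)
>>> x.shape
(19, 17)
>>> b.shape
(17, 3)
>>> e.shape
(3, 17)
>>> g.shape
()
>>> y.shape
(17, 19)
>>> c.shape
(3,)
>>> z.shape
(3, 19)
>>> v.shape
(3, 17)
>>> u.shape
(3, 19)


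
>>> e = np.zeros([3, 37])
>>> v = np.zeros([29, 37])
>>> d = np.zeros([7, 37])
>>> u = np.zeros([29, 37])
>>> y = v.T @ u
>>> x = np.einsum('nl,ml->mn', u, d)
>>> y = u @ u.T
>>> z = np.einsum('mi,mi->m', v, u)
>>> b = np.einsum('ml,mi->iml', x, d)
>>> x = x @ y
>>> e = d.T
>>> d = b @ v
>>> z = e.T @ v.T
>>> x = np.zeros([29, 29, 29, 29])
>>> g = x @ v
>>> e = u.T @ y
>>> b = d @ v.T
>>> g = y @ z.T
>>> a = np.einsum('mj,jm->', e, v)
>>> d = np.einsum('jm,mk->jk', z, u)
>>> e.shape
(37, 29)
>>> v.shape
(29, 37)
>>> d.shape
(7, 37)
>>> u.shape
(29, 37)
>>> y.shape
(29, 29)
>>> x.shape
(29, 29, 29, 29)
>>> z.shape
(7, 29)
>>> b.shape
(37, 7, 29)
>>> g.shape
(29, 7)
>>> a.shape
()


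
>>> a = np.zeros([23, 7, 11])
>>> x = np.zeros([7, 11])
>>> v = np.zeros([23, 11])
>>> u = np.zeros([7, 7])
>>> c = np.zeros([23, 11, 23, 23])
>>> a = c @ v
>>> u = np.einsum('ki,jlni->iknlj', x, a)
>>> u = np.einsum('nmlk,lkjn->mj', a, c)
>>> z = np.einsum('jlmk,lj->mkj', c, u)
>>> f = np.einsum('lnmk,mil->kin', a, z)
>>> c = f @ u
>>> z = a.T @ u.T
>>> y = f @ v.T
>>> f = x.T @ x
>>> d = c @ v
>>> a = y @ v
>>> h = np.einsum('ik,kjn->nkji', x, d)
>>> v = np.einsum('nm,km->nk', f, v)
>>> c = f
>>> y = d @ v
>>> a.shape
(11, 23, 11)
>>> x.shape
(7, 11)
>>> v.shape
(11, 23)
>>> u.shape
(11, 23)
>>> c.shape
(11, 11)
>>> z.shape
(11, 23, 11, 11)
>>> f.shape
(11, 11)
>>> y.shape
(11, 23, 23)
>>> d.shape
(11, 23, 11)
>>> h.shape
(11, 11, 23, 7)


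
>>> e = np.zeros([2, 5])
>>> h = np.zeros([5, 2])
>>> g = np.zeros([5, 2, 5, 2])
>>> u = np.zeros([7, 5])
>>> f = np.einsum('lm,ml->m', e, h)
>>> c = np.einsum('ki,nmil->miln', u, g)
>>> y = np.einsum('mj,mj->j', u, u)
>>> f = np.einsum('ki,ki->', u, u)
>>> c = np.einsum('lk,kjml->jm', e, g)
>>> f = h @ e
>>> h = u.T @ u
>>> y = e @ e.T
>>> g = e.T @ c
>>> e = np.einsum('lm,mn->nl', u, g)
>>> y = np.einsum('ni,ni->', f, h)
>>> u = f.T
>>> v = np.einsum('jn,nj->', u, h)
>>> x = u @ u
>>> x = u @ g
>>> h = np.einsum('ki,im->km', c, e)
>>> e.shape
(5, 7)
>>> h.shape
(2, 7)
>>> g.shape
(5, 5)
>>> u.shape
(5, 5)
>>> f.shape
(5, 5)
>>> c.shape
(2, 5)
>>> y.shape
()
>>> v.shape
()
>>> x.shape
(5, 5)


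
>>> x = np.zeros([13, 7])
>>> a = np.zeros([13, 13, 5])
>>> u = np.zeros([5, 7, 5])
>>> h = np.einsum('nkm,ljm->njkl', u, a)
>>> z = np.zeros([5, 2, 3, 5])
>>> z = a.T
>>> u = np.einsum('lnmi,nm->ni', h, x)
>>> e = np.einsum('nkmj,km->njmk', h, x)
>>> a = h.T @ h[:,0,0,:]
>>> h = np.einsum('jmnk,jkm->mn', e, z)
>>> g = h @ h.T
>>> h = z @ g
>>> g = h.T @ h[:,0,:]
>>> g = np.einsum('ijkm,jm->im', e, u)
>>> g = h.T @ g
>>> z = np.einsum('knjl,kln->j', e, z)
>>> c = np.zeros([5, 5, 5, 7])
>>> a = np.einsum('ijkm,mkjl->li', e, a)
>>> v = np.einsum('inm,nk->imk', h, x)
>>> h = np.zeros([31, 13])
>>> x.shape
(13, 7)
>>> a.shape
(13, 5)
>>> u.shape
(13, 13)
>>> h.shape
(31, 13)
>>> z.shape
(7,)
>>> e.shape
(5, 13, 7, 13)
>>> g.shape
(13, 13, 13)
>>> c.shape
(5, 5, 5, 7)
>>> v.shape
(5, 13, 7)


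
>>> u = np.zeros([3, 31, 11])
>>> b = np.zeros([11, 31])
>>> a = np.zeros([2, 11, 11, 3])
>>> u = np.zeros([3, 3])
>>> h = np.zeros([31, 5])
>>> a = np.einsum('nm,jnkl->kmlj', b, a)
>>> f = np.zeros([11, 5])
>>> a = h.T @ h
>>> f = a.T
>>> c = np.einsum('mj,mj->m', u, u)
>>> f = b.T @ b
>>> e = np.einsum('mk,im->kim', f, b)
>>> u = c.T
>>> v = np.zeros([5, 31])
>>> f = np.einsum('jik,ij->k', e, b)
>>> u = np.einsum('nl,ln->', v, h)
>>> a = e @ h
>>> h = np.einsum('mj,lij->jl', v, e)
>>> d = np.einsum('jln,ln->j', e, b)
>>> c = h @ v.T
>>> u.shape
()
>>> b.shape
(11, 31)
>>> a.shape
(31, 11, 5)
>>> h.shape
(31, 31)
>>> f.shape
(31,)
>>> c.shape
(31, 5)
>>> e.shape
(31, 11, 31)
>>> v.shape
(5, 31)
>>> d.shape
(31,)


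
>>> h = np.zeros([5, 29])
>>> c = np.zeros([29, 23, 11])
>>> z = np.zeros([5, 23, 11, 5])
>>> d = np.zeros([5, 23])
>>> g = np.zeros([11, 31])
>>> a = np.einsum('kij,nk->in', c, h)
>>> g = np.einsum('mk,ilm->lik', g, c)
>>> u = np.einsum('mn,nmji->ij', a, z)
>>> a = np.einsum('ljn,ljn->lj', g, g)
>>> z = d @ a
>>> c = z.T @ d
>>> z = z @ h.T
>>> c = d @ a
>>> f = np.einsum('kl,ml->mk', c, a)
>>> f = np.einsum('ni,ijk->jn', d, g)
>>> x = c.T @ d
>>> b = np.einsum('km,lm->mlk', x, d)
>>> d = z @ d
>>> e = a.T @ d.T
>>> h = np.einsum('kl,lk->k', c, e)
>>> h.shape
(5,)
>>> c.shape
(5, 29)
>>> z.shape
(5, 5)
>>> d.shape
(5, 23)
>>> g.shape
(23, 29, 31)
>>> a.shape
(23, 29)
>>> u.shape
(5, 11)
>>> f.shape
(29, 5)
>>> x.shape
(29, 23)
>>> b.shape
(23, 5, 29)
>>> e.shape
(29, 5)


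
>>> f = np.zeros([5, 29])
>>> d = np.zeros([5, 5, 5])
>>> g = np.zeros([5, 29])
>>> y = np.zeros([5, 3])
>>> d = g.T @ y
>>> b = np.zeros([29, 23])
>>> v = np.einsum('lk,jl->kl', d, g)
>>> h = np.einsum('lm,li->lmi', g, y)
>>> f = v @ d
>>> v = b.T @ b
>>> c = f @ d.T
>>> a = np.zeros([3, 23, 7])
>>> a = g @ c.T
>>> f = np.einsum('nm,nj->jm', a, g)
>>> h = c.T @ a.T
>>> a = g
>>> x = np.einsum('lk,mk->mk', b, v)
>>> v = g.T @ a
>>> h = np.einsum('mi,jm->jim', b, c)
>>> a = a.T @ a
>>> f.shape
(29, 3)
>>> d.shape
(29, 3)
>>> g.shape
(5, 29)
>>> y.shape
(5, 3)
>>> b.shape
(29, 23)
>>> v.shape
(29, 29)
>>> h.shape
(3, 23, 29)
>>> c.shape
(3, 29)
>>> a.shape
(29, 29)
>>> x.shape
(23, 23)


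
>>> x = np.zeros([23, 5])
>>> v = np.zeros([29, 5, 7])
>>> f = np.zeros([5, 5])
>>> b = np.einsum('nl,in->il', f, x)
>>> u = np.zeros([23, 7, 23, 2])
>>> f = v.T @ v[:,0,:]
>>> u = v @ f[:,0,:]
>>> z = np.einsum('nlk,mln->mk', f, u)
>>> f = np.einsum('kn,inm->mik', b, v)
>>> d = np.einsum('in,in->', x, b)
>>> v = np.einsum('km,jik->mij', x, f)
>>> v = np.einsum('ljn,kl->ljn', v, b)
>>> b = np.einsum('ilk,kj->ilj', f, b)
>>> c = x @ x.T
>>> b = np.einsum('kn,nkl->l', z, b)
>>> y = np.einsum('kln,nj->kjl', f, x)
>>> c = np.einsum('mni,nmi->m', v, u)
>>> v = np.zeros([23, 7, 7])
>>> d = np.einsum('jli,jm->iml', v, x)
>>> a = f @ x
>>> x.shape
(23, 5)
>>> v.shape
(23, 7, 7)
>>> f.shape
(7, 29, 23)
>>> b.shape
(5,)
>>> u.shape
(29, 5, 7)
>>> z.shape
(29, 7)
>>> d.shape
(7, 5, 7)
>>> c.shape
(5,)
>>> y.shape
(7, 5, 29)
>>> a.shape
(7, 29, 5)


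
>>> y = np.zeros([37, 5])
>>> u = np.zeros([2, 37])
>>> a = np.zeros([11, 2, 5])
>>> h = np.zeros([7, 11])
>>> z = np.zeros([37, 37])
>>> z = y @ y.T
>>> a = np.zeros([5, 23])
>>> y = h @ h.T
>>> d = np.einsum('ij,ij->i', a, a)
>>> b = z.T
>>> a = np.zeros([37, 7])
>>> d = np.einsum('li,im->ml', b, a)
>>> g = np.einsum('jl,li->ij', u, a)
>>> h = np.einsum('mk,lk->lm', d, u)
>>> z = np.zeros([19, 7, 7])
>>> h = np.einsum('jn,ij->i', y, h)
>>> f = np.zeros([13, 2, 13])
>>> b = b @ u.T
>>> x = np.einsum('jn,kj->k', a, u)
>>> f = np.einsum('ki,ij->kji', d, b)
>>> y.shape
(7, 7)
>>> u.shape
(2, 37)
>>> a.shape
(37, 7)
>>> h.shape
(2,)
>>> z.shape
(19, 7, 7)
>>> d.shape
(7, 37)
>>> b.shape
(37, 2)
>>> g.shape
(7, 2)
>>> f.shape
(7, 2, 37)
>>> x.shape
(2,)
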